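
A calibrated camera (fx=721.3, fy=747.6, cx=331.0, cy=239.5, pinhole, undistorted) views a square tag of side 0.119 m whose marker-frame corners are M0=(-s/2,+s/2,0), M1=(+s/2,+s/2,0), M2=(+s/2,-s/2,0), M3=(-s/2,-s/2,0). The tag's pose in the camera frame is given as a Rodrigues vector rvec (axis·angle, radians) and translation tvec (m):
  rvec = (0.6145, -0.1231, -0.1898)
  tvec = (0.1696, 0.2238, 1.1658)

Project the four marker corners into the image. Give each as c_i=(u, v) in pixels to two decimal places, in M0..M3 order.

c0=(403.25, 416.94) c1=(472.37, 400.18) c2=(470.42, 347.23) c3=(397.03, 364.70)

Intrinsics K: fx=721.3, fy=747.6, cx=331.0, cy=239.5
Marker side s = 0.119 m; corners in marker frame (Z=0):
  M0 = (-0.0595, +0.0595, 0)
  M1 = (+0.0595, +0.0595, 0)
  M2 = (+0.0595, -0.0595, 0)
  M3 = (-0.0595, -0.0595, 0)
rvec = (0.6145, -0.1231, -0.1898), |rvec| = θ = 0.65482 rad = 37.518°
Rodrigues: sinθ=0.60902, 1−cosθ=0.20684; R = I + sinθ·[k]× + (1−cosθ)·[k]×²:
    [+0.97531 +0.14003 -0.17075]
    [-0.21301 +0.80047 -0.56025]
    [+0.05823 +0.58279 +0.81054]
t = (0.1696, 0.2238, 1.1658) m
M0: Pc = R·M0+t = (+0.11990, +0.28410, +1.19701); u = 721.3·(+0.11990)/1.19701 + 331.0 = 403.2504, v = 747.6·(+0.28410)/1.19701 + 239.5 = 416.9376
M1: Pc = R·M1+t = (+0.23596, +0.25875, +1.20394); u = 721.3·(+0.23596)/1.20394 + 331.0 = 472.3693, v = 747.6·(+0.25875)/1.20394 + 239.5 = 400.1758
M2: Pc = R·M2+t = (+0.21930, +0.16350, +1.13459); u = 721.3·(+0.21930)/1.13459 + 331.0 = 470.4165, v = 747.6·(+0.16350)/1.13459 + 239.5 = 347.2315
M3: Pc = R·M3+t = (+0.10324, +0.18885, +1.12766); u = 721.3·(+0.10324)/1.12766 + 331.0 = 397.0348, v = 747.6·(+0.18885)/1.12766 + 239.5 = 364.6988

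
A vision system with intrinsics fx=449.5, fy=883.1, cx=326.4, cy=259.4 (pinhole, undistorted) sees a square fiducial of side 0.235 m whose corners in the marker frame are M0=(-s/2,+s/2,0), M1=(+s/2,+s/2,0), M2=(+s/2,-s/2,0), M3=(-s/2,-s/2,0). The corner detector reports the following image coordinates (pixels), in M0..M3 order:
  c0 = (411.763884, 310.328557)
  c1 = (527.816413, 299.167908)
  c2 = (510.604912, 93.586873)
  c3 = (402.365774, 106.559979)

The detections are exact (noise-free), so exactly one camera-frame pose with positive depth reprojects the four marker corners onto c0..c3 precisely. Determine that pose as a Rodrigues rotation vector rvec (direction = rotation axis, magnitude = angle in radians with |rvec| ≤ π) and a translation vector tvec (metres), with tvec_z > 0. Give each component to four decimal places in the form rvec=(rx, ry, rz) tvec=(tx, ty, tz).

Intrinsics K: fx=449.5, fy=883.1, cx=326.4, cy=259.4
Marker side s = 0.235 m; corners in marker frame (Z=0):
  M0 = (-0.1175, +0.1175, 0)
  M1 = (+0.1175, +0.1175, 0)
  M2 = (+0.1175, -0.1175, 0)
  M3 = (-0.1175, -0.1175, 0)
Detected image corners:
  c0 = (411.763884, 310.328557) px
  c1 = (527.816413, 299.167908) px
  c2 = (510.604912, 93.586873) px
  c3 = (402.365774, 106.559979) px
Planar DLT: solve 8×8 A·h = b for H (H[2,2]=1):
  H  [+451.28009 -77.78989 +462.55017]
  H  [-62.56749 +812.23741 +198.96280]
  H  [-0.05478 -0.28998 +1.00000]
B = K⁻¹H; ‖b₁‖=1.046607, ‖b₂‖=1.046607; λ = 2/(‖b₁‖+‖b₂‖) = 0.955469, sign → tz>0 ⇒ λ=+0.955469
r₁ = λ·B[:,0] = (+0.99726,-0.05232,-0.05234); r₂ = λ·B[:,1] = (+0.03583,+0.96018,-0.27706)
r₃ = r₁×r₂ = (+0.06475,+0.27443,+0.95943); SVD([r₁ r₂ r₃]) → R = UVᵀ:
  R  [+0.99726 +0.03583 +0.06475]
  R  [-0.05232 +0.96018 +0.27443]
  R  [-0.05234 -0.27706 +0.95943]
t = (+0.28940, -0.06539, +0.95547) m
tr R = 2.916866; θ = arccos((tr R − 1)/2) = 0.289338 rad = 16.578°
axis k = ((R−Rᵀ)₃₂, (R−Rᵀ)₁₃, (R−Rᵀ)₂₁) / (2 sinθ) = (-0.966452, +0.205192, -0.154487)
rvec = θ·k = (-0.279631, +0.059370, -0.044699)

rvec=(-0.2796, 0.0594, -0.0447) tvec=(0.2894, -0.0654, 0.9555)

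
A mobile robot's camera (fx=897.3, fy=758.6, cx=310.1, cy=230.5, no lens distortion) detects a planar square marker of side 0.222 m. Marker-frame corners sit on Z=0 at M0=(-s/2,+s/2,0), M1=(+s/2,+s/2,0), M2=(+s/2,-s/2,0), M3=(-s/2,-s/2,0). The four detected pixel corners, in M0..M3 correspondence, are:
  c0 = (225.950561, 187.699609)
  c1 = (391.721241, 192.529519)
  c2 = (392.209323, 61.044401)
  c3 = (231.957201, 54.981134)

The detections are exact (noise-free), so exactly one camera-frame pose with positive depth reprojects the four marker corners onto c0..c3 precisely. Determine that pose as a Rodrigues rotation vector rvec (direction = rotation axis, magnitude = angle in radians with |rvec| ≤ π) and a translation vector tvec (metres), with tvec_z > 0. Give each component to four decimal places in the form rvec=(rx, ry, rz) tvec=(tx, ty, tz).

rvec=(-0.1852, -0.0617, 0.0257) tvec=(0.0011, -0.1729, 1.2196)

Intrinsics K: fx=897.3, fy=758.6, cx=310.1, cy=230.5
Marker side s = 0.222 m; corners in marker frame (Z=0):
  M0 = (-0.1110, +0.1110, 0)
  M1 = (+0.1110, +0.1110, 0)
  M2 = (+0.1110, -0.1110, 0)
  M3 = (-0.1110, -0.1110, 0)
Detected image corners:
  c0 = (225.950561, 187.699609) px
  c1 = (391.721241, 192.529519) px
  c2 = (392.209323, 61.044401) px
  c3 = (231.957201, 54.981134) px
Planar DLT: solve 8×8 A·h = b for H (H[2,2]=1):
  H  [+749.07286 -61.60580 +310.92390]
  H  [+30.57363 +576.23858 +122.96728]
  H  [+0.04830 -0.15153 +1.00000]
B = K⁻¹H; ‖b₁‖=0.819940, ‖b₂‖=0.819940; λ = 2/(‖b₁‖+‖b₂‖) = 1.219602, sign → tz>0 ⇒ λ=+1.219602
r₁ = λ·B[:,0] = (+0.99777,+0.03125,+0.05891); r₂ = λ·B[:,1] = (-0.01987,+0.98257,-0.18481)
r₃ = r₁×r₂ = (-0.06366,+0.18323,+0.98101); SVD([r₁ r₂ r₃]) → R = UVᵀ:
  R  [+0.99777 -0.01987 -0.06366]
  R  [+0.03125 +0.98257 +0.18323]
  R  [+0.05891 -0.18481 +0.98101]
t = (+0.00112, -0.17288, +1.21960) m
tr R = 2.961355; θ = arccos((tr R − 1)/2) = 0.196902 rad = 11.282°
axis k = ((R−Rᵀ)₃₂, (R−Rᵀ)₁₃, (R−Rᵀ)₂₁) / (2 sinθ) = (-0.940634, -0.313271, +0.130650)
rvec = θ·k = (-0.185213, -0.061684, +0.025725)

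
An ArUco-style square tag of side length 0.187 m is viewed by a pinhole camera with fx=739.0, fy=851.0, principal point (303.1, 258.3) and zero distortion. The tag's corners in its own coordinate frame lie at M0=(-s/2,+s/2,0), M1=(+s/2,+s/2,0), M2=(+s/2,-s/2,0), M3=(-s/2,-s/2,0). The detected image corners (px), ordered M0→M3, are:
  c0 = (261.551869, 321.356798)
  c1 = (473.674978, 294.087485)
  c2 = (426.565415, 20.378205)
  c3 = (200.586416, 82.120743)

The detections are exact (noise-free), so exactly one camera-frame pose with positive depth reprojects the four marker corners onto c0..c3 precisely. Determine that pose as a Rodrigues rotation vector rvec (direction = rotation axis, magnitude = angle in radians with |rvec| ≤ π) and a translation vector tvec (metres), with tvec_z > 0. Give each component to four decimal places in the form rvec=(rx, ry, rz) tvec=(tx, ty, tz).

rvec=(0.3434, 0.3586, -0.1973) tvec=(0.0259, -0.0498, 0.5921)

Intrinsics K: fx=739.0, fy=851.0, cx=303.1, cy=258.3
Marker side s = 0.187 m; corners in marker frame (Z=0):
  M0 = (-0.0935, +0.0935, 0)
  M1 = (+0.0935, +0.0935, 0)
  M2 = (+0.0935, -0.0935, 0)
  M3 = (-0.0935, -0.0935, 0)
Detected image corners:
  c0 = (261.551869, 321.356798) px
  c1 = (473.674978, 294.087485) px
  c2 = (426.565415, 20.378205) px
  c3 = (200.586416, 82.120743) px
Planar DLT: solve 8×8 A·h = b for H (H[2,2]=1):
  H  [+954.09034 +459.55646 +335.36145]
  H  [-347.35137 +1454.79574 +186.73086]
  H  [-0.63299 +0.49441 +1.00000]
B = K⁻¹H; ‖b₁‖=1.688771, ‖b₂‖=1.688771; λ = 2/(‖b₁‖+‖b₂‖) = 0.592147, sign → tz>0 ⇒ λ=+0.592147
r₁ = λ·B[:,0] = (+0.91823,-0.12793,-0.37482); r₂ = λ·B[:,1] = (+0.24816,+0.92342,+0.29276)
r₃ = r₁×r₂ = (+0.30867,-0.36184,+0.87966); SVD([r₁ r₂ r₃]) → R = UVᵀ:
  R  [+0.91823 +0.24816 +0.30867]
  R  [-0.12793 +0.92342 -0.36184]
  R  [-0.37482 +0.29276 +0.87966]
t = (+0.02585, -0.04980, +0.59215) m
tr R = 2.721307; θ = arccos((tr R − 1)/2) = 0.534244 rad = 30.610°
axis k = ((R−Rᵀ)₃₂, (R−Rᵀ)₁₃, (R−Rᵀ)₂₁) / (2 sinθ) = (+0.642785, +0.671153, -0.369297)
rvec = θ·k = (+0.343405, +0.358560, -0.197295)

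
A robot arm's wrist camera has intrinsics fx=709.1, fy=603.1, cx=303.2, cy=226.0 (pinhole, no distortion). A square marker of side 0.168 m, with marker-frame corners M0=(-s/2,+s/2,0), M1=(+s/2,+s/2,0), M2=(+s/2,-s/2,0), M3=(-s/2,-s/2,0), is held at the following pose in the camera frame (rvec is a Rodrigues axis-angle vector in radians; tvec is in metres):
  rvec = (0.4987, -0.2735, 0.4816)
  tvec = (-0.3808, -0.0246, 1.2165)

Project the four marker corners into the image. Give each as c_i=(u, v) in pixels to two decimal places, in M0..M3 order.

Intrinsics K: fx=709.1, fy=603.1, cx=303.2, cy=226.0
Marker side s = 0.168 m; corners in marker frame (Z=0):
  M0 = (-0.0840, +0.0840, 0)
  M1 = (+0.0840, +0.0840, 0)
  M2 = (+0.0840, -0.0840, 0)
  M3 = (-0.0840, -0.0840, 0)
rvec = (0.4987, -0.2735, 0.4816), |rvec| = θ = 0.74528 rad = 42.701°
Rodrigues: sinθ=0.67818, 1−cosθ=0.26510; R = I + sinθ·[k]× + (1−cosθ)·[k]×²:
    [+0.85360 -0.50334 -0.13424]
    [+0.37314 +0.77060 -0.51667]
    [+0.36351 +0.39093 +0.84560]
t = (-0.3808, -0.0246, 1.2165) m
M0: Pc = R·M0+t = (-0.49478, +0.00879, +1.21880); u = 709.1·(-0.49478)/1.21880 + 303.2 = 15.3355, v = 603.1·(+0.00879)/1.21880 + 226.0 = 230.3479
M1: Pc = R·M1+t = (-0.35138, +0.07147, +1.27987); u = 709.1·(-0.35138)/1.27987 + 303.2 = 108.5227, v = 603.1·(+0.07147)/1.27987 + 226.0 = 259.6799
M2: Pc = R·M2+t = (-0.26682, -0.05799, +1.21420); u = 709.1·(-0.26682)/1.21420 + 303.2 = 147.3765, v = 603.1·(-0.05799)/1.21420 + 226.0 = 197.1976
M3: Pc = R·M3+t = (-0.41022, -0.12067, +1.15313); u = 709.1·(-0.41022)/1.15313 + 303.2 = 50.9395, v = 603.1·(-0.12067)/1.15313 + 226.0 = 162.8859

c0=(15.34, 230.35) c1=(108.52, 259.68) c2=(147.38, 197.20) c3=(50.94, 162.89)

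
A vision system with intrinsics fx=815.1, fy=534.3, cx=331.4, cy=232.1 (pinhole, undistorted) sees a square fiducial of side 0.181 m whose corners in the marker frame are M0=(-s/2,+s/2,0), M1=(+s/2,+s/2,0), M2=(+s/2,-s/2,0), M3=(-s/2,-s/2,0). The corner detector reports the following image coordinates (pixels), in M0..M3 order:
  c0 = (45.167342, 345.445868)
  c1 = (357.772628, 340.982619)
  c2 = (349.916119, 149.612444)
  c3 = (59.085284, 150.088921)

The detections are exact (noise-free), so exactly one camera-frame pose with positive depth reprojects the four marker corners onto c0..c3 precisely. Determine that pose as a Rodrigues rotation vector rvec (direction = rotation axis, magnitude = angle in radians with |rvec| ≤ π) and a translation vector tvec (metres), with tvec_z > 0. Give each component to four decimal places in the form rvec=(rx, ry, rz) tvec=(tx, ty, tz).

rvec=(-0.1978, -0.0524, -0.0161) tvec=(-0.0767, 0.0101, 0.4930)

Intrinsics K: fx=815.1, fy=534.3, cx=331.4, cy=232.1
Marker side s = 0.181 m; corners in marker frame (Z=0):
  M0 = (-0.0905, +0.0905, 0)
  M1 = (+0.0905, +0.0905, 0)
  M2 = (+0.0905, -0.0905, 0)
  M3 = (-0.0905, -0.0905, 0)
Detected image corners:
  c0 = (45.167342, 345.445868) px
  c1 = (357.772628, 340.982619) px
  c2 = (349.916119, 149.612444) px
  c3 = (59.085284, 150.088921) px
Planar DLT: solve 8×8 A·h = b for H (H[2,2]=1):
  H  [+1686.87753 -96.86413 +204.52574]
  H  [+13.58146 +970.17074 +243.04119]
  H  [+0.10883 -0.39763 +1.00000]
B = K⁻¹H; ‖b₁‖=2.028326, ‖b₂‖=2.028326; λ = 2/(‖b₁‖+‖b₂‖) = 0.493018, sign → tz>0 ⇒ λ=+0.493018
r₁ = λ·B[:,0] = (+0.99850,-0.01078,+0.05366); r₂ = λ·B[:,1] = (+0.02112,+0.98037,-0.19604)
r₃ = r₁×r₂ = (-0.05049,+0.19688,+0.97913); SVD([r₁ r₂ r₃]) → R = UVᵀ:
  R  [+0.99850 +0.02111 -0.05049]
  R  [-0.01078 +0.98037 +0.19688]
  R  [+0.05366 -0.19604 +0.97913]
t = (-0.07674, +0.01010, +0.49302) m
tr R = 2.957998; θ = arccos((tr R − 1)/2) = 0.205304 rad = 11.763°
axis k = ((R−Rᵀ)₃₂, (R−Rᵀ)₁₃, (R−Rᵀ)₂₁) / (2 sinθ) = (-0.963658, -0.255431, -0.078217)
rvec = θ·k = (-0.197843, -0.052441, -0.016058)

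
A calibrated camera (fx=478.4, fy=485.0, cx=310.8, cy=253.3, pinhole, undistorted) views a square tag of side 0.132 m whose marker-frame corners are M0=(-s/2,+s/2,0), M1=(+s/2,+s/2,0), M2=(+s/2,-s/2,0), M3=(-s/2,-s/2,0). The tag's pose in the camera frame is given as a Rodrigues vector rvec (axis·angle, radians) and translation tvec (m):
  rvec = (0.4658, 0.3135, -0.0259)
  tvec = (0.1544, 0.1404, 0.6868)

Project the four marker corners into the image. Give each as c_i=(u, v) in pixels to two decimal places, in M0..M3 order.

Intrinsics K: fx=478.4, fy=485.0, cx=310.8, cy=253.3
Marker side s = 0.132 m; corners in marker frame (Z=0):
  M0 = (-0.0660, +0.0660, 0)
  M1 = (+0.0660, +0.0660, 0)
  M2 = (+0.0660, -0.0660, 0)
  M3 = (-0.0660, -0.0660, 0)
rvec = (0.4658, 0.3135, -0.0259), |rvec| = θ = 0.56207 rad = 32.204°
Rodrigues: sinθ=0.53294, 1−cosθ=0.15385; R = I + sinθ·[k]× + (1−cosθ)·[k]×²:
    [+0.95181 +0.09567 +0.29138]
    [+0.04655 +0.89401 -0.44561]
    [-0.30313 +0.43770 +0.84648]
t = (0.1544, 0.1404, 0.6868) m
M0: Pc = R·M0+t = (+0.09789, +0.19633, +0.73569); u = 478.4·(+0.09789)/0.73569 + 310.8 = 374.4579, v = 485.0·(+0.19633)/0.73569 + 253.3 = 382.7303
M1: Pc = R·M1+t = (+0.22353, +0.20248, +0.69568); u = 478.4·(+0.22353)/0.69568 + 310.8 = 464.5176, v = 485.0·(+0.20248)/0.69568 + 253.3 = 394.4587
M2: Pc = R·M2+t = (+0.21091, +0.08447, +0.63791); u = 478.4·(+0.21091)/0.63791 + 310.8 = 468.9695, v = 485.0·(+0.08447)/0.63791 + 253.3 = 317.5208
M3: Pc = R·M3+t = (+0.08527, +0.07832, +0.67792); u = 478.4·(+0.08527)/0.67792 + 310.8 = 370.9715, v = 485.0·(+0.07832)/0.67792 + 253.3 = 309.3339

c0=(374.46, 382.73) c1=(464.52, 394.46) c2=(468.97, 317.52) c3=(370.97, 309.33)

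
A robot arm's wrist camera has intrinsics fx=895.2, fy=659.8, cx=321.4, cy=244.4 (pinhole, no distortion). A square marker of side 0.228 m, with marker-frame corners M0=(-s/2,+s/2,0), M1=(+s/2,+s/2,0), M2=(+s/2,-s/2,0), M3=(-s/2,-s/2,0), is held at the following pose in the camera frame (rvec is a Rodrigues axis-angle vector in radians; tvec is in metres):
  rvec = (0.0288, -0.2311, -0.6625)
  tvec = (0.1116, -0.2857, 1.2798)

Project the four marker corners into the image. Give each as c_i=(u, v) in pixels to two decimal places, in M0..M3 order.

Intrinsics K: fx=895.2, fy=659.8, cx=321.4, cy=244.4
Marker side s = 0.228 m; corners in marker frame (Z=0):
  M0 = (-0.1140, +0.1140, 0)
  M1 = (+0.1140, +0.1140, 0)
  M2 = (+0.1140, -0.1140, 0)
  M3 = (-0.1140, -0.1140, 0)
rvec = (0.0288, -0.2311, -0.6625), |rvec| = θ = 0.70224 rad = 40.235°
Rodrigues: sinθ=0.64593, 1−cosθ=0.23660; R = I + sinθ·[k]× + (1−cosθ)·[k]×²:
    [+0.76379 +0.60618 -0.22172]
    [-0.61257 +0.78902 +0.04697]
    [+0.20341 +0.09995 +0.97398]
t = (0.1116, -0.2857, 1.2798) m
M0: Pc = R·M0+t = (+0.09363, -0.12592, +1.26800); u = 895.2·(+0.09363)/1.26800 + 321.4 = 387.5035, v = 659.8·(-0.12592)/1.26800 + 244.4 = 178.8788
M1: Pc = R·M1+t = (+0.26778, -0.26558, +1.31438); u = 895.2·(+0.26778)/1.31438 + 321.4 = 503.7778, v = 659.8·(-0.26558)/1.31438 + 244.4 = 111.0807
M2: Pc = R·M2+t = (+0.12957, -0.44548, +1.29160); u = 895.2·(+0.12957)/1.29160 + 321.4 = 411.2029, v = 659.8·(-0.44548)/1.29160 + 244.4 = 16.8299
M3: Pc = R·M3+t = (-0.04458, -0.30582, +1.24522); u = 895.2·(-0.04458)/1.24522 + 321.4 = 289.3529, v = 659.8·(-0.30582)/1.24522 + 244.4 = 82.3583

c0=(387.50, 178.88) c1=(503.78, 111.08) c2=(411.20, 16.83) c3=(289.35, 82.36)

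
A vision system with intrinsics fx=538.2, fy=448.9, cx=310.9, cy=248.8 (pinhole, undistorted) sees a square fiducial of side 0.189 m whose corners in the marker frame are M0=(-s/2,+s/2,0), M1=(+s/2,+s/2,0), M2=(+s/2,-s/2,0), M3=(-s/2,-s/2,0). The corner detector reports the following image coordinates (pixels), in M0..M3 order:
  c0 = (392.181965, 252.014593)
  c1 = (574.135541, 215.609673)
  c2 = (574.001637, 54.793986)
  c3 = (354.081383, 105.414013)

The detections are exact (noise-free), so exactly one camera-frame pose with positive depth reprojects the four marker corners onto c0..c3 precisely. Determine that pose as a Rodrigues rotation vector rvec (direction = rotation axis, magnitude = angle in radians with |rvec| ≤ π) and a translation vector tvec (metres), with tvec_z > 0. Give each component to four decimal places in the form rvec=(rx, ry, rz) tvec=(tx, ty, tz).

rvec=(0.5581, 0.0337, -0.2617) tvec=(0.1531, -0.0954, 0.5095)

Intrinsics K: fx=538.2, fy=448.9, cx=310.9, cy=248.8
Marker side s = 0.189 m; corners in marker frame (Z=0):
  M0 = (-0.0945, +0.0945, 0)
  M1 = (+0.0945, +0.0945, 0)
  M2 = (+0.0945, -0.0945, 0)
  M3 = (-0.0945, -0.0945, 0)
Detected image corners:
  c0 = (392.181965, 252.014593) px
  c1 = (574.135541, 215.609673) px
  c2 = (574.001637, 54.793986) px
  c3 = (354.081383, 105.414013) px
Planar DLT: solve 8×8 A·h = b for H (H[2,2]=1):
  H  [+958.34153 +585.57902 +472.61304]
  H  [-258.13687 +972.47174 +164.77065]
  H  [-0.20090 +1.01884 +1.00000]
B = K⁻¹H; ‖b₁‖=1.962862, ‖b₂‖=1.962862; λ = 2/(‖b₁‖+‖b₂‖) = 0.509460, sign → tz>0 ⇒ λ=+0.509460
r₁ = λ·B[:,0] = (+0.96629,-0.23623,-0.10235); r₂ = λ·B[:,1] = (+0.25447,+0.81598,+0.51906)
r₃ = r₁×r₂ = (-0.03910,-0.52761,+0.84859); SVD([r₁ r₂ r₃]) → R = UVᵀ:
  R  [+0.96629 +0.25447 -0.03910]
  R  [-0.23623 +0.81598 -0.52761]
  R  [-0.10235 +0.51906 +0.84859]
t = (+0.15308, -0.09537, +0.50946) m
tr R = 2.630860; θ = arccos((tr R − 1)/2) = 0.617324 rad = 35.370°
axis k = ((R−Rᵀ)₃₂, (R−Rᵀ)₁₃, (R−Rᵀ)₂₁) / (2 sinθ) = (+0.904081, +0.054631, -0.423855)
rvec = θ·k = (+0.558111, +0.033725, -0.261656)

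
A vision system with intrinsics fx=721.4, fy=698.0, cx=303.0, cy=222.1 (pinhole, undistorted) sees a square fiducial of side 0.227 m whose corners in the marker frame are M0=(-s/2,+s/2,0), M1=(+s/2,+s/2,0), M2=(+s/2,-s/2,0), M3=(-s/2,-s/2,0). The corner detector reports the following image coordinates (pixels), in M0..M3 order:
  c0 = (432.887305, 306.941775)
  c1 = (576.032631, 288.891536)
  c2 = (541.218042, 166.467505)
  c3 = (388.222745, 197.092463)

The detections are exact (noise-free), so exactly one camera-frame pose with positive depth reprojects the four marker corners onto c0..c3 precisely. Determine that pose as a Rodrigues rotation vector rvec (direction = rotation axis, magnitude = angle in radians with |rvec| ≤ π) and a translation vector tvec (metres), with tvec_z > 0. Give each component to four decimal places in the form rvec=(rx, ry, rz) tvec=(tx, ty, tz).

Intrinsics K: fx=721.4, fy=698.0, cx=303.0, cy=222.1
Marker side s = 0.227 m; corners in marker frame (Z=0):
  M0 = (-0.1135, +0.1135, 0)
  M1 = (+0.1135, +0.1135, 0)
  M2 = (+0.1135, -0.1135, 0)
  M3 = (-0.1135, -0.1135, 0)
Detected image corners:
  c0 = (432.887305, 306.941775) px
  c1 = (576.032631, 288.891536) px
  c2 = (541.218042, 166.467505) px
  c3 = (388.222745, 197.092463) px
Planar DLT: solve 8×8 A·h = b for H (H[2,2]=1):
  H  [+460.65160 +369.21163 +482.18311]
  H  [-200.32765 +605.99233 +243.01909]
  H  [-0.39344 +0.39864 +1.00000]
B = K⁻¹H; ‖b₁‖=0.909441, ‖b₂‖=0.909441; λ = 2/(‖b₁‖+‖b₂‖) = 1.099576, sign → tz>0 ⇒ λ=+1.099576
r₁ = λ·B[:,0] = (+0.88385,-0.17792,-0.43262); r₂ = λ·B[:,1] = (+0.37865,+0.81516,+0.43834)
r₃ = r₁×r₂ = (+0.27466,-0.55124,+0.78784); SVD([r₁ r₂ r₃]) → R = UVᵀ:
  R  [+0.88385 +0.37865 +0.27466]
  R  [-0.17792 +0.81516 -0.55124]
  R  [-0.43262 +0.43834 +0.78784]
t = (+0.27312, +0.03295, +1.09958) m
tr R = 2.486847; θ = arccos((tr R − 1)/2) = 0.732622 rad = 41.976°
axis k = ((R−Rᵀ)₃₂, (R−Rᵀ)₁₃, (R−Rᵀ)₂₁) / (2 sinθ) = (+0.739790, +0.528755, -0.416087)
rvec = θ·k = (+0.541987, +0.387378, -0.304834)

rvec=(0.5420, 0.3874, -0.3048) tvec=(0.2731, 0.0330, 1.0996)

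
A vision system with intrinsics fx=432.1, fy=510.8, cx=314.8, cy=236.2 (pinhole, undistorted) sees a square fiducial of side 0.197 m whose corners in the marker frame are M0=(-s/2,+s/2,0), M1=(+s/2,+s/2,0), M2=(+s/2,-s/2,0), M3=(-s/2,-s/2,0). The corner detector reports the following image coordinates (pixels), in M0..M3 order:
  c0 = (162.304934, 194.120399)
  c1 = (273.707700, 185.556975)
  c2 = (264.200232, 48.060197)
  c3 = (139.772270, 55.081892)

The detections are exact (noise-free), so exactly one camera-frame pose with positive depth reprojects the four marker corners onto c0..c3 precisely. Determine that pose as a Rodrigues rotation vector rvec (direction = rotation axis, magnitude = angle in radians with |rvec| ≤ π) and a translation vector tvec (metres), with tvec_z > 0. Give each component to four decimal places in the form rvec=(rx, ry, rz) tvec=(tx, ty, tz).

Intrinsics K: fx=432.1, fy=510.8, cx=314.8, cy=236.2
Marker side s = 0.197 m; corners in marker frame (Z=0):
  M0 = (-0.0985, +0.0985, 0)
  M1 = (+0.0985, +0.0985, 0)
  M2 = (+0.0985, -0.0985, 0)
  M3 = (-0.0985, -0.0985, 0)
Detected image corners:
  c0 = (162.304934, 194.120399) px
  c1 = (273.707700, 185.556975) px
  c2 = (264.200232, 48.060197) px
  c3 = (139.772270, 55.081892) px
Planar DLT: solve 8×8 A·h = b for H (H[2,2]=1):
  H  [+615.14936 +196.28735 +210.93763]
  H  [-29.20215 +768.07891 +124.40863]
  H  [+0.08753 +0.54883 +1.00000]
B = K⁻¹H; ‖b₁‖=1.366166, ‖b₂‖=1.366166; λ = 2/(‖b₁‖+‖b₂‖) = 0.731976, sign → tz>0 ⇒ λ=+0.731976
r₁ = λ·B[:,0] = (+0.99538,-0.07147,+0.06407); r₂ = λ·B[:,1] = (+0.03984,+0.91489,+0.40173)
r₃ = r₁×r₂ = (-0.08733,-0.39732,+0.91351); SVD([r₁ r₂ r₃]) → R = UVᵀ:
  R  [+0.99538 +0.03984 -0.08733]
  R  [-0.07147 +0.91489 -0.39732]
  R  [+0.06407 +0.40173 +0.91351]
t = (-0.17594, -0.16020, +0.73198) m
tr R = 2.823788; θ = arccos((tr R − 1)/2) = 0.422921 rad = 24.232°
axis k = ((R−Rᵀ)₃₂, (R−Rᵀ)₁₃, (R−Rᵀ)₂₁) / (2 sinθ) = (+0.973443, -0.184446, -0.135602)
rvec = θ·k = (+0.411690, -0.078006, -0.057349)

rvec=(0.4117, -0.0780, -0.0573) tvec=(-0.1759, -0.1602, 0.7320)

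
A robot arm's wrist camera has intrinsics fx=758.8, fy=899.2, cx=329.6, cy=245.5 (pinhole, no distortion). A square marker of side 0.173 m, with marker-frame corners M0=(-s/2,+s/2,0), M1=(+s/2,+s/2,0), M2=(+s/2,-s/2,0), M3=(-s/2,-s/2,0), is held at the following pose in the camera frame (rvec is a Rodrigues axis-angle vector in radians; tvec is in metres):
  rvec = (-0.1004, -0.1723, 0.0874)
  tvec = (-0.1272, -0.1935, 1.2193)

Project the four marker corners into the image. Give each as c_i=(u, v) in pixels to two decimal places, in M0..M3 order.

c0=(190.71, 158.25) c1=(299.20, 172.42) c2=(307.90, 49.46) c3=(201.27, 32.59)

Intrinsics K: fx=758.8, fy=899.2, cx=329.6, cy=245.5
Marker side s = 0.173 m; corners in marker frame (Z=0):
  M0 = (-0.0865, +0.0865, 0)
  M1 = (+0.0865, +0.0865, 0)
  M2 = (+0.0865, -0.0865, 0)
  M3 = (-0.0865, -0.0865, 0)
rvec = (-0.1004, -0.1723, 0.0874), |rvec| = θ = 0.21773 rad = 12.475°
Rodrigues: sinθ=0.21601, 1−cosθ=0.02361; R = I + sinθ·[k]× + (1−cosθ)·[k]×²:
    [+0.98141 -0.07810 -0.17531]
    [+0.09533 +0.99118 +0.09211]
    [+0.16657 -0.10711 +0.98019]
t = (-0.1272, -0.1935, 1.2193) m
M0: Pc = R·M0+t = (-0.21885, -0.11601, +1.19563); u = 758.8·(-0.21885)/1.19563 + 329.6 = 190.7094, v = 899.2·(-0.11601)/1.19563 + 245.5 = 158.2526
M1: Pc = R·M1+t = (-0.04906, -0.09952, +1.22444); u = 758.8·(-0.04906)/1.22444 + 329.6 = 299.1950, v = 899.2·(-0.09952)/1.22444 + 245.5 = 172.4168
M2: Pc = R·M2+t = (-0.03555, -0.27099, +1.24297); u = 758.8·(-0.03555)/1.24297 + 329.6 = 307.8961, v = 899.2·(-0.27099)/1.24297 + 245.5 = 49.4579
M3: Pc = R·M3+t = (-0.20534, -0.28748, +1.21416); u = 758.8·(-0.20534)/1.21416 + 329.6 = 201.2726, v = 899.2·(-0.28748)/1.21416 + 245.5 = 32.5915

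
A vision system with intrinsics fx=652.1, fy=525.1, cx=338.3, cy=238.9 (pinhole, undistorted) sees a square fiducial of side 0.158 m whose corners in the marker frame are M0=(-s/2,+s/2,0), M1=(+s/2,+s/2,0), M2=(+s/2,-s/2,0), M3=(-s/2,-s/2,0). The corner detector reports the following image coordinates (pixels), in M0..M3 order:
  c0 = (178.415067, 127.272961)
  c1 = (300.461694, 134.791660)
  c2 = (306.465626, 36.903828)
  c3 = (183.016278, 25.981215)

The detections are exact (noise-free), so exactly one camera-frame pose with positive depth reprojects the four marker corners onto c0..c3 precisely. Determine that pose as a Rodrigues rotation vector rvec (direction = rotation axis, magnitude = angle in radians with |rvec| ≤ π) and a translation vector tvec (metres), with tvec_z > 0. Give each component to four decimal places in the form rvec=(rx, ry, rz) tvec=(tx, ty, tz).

Intrinsics K: fx=652.1, fy=525.1, cx=338.3, cy=238.9
Marker side s = 0.158 m; corners in marker frame (Z=0):
  M0 = (-0.0790, +0.0790, 0)
  M1 = (+0.0790, +0.0790, 0)
  M2 = (+0.0790, -0.0790, 0)
  M3 = (-0.0790, -0.0790, 0)
Detected image corners:
  c0 = (178.415067, 127.272961) px
  c1 = (300.461694, 134.791660) px
  c2 = (306.465626, 36.903828) px
  c3 = (183.016278, 25.981215) px
Planar DLT: solve 8×8 A·h = b for H (H[2,2]=1):
  H  [+827.40420 -13.94064 +243.08497]
  H  [+75.25119 +636.74582 +81.63346]
  H  [+0.20879 +0.08135 +1.00000]
B = K⁻¹H; ‖b₁‖=1.180134, ‖b₂‖=1.180134; λ = 2/(‖b₁‖+‖b₂‖) = 0.847362, sign → tz>0 ⇒ λ=+0.847362
r₁ = λ·B[:,0] = (+0.98337,+0.04094,+0.17692); r₂ = λ·B[:,1] = (-0.05387,+0.99617,+0.06893)
r₃ = r₁×r₂ = (-0.17342,-0.07732,+0.98181); SVD([r₁ r₂ r₃]) → R = UVᵀ:
  R  [+0.98337 -0.05387 -0.17342]
  R  [+0.04094 +0.99617 -0.07732]
  R  [+0.17692 +0.06893 +0.98181]
t = (-0.12373, -0.25378, +0.84736) m
tr R = 2.961346; θ = arccos((tr R − 1)/2) = 0.196923 rad = 11.283°
axis k = ((R−Rᵀ)₃₂, (R−Rᵀ)₁₃, (R−Rᵀ)₂₁) / (2 sinθ) = (+0.373737, -0.895326, +0.242305)
rvec = θ·k = (+0.073597, -0.176311, +0.047716)

rvec=(0.0736, -0.1763, 0.0477) tvec=(-0.1237, -0.2538, 0.8474)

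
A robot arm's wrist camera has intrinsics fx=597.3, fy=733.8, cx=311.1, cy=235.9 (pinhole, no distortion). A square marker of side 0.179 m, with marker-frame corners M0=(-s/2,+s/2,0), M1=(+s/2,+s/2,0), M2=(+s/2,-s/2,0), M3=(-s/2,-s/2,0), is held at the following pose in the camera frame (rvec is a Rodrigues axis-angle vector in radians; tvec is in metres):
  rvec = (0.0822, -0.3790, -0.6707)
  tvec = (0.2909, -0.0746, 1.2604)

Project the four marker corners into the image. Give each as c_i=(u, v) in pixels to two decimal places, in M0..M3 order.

Intrinsics K: fx=597.3, fy=733.8, cx=311.1, cy=235.9
Marker side s = 0.179 m; corners in marker frame (Z=0):
  M0 = (-0.0895, +0.0895, 0)
  M1 = (+0.0895, +0.0895, 0)
  M2 = (+0.0895, -0.0895, 0)
  M3 = (-0.0895, -0.0895, 0)
rvec = (0.0822, -0.3790, -0.6707), |rvec| = θ = 0.77475 rad = 44.390°
Rodrigues: sinθ=0.69954, 1−cosθ=0.28540; R = I + sinθ·[k]× + (1−cosθ)·[k]×²:
    [+0.71781 +0.59078 -0.36842]
    [-0.62040 +0.78290 +0.04665]
    [+0.31599 +0.19509 +0.92849]
t = (0.2909, -0.0746, 1.2604) m
M0: Pc = R·M0+t = (+0.27953, +0.05100, +1.24958); u = 597.3·(+0.27953)/1.24958 + 311.1 = 444.7159, v = 733.8·(+0.05100)/1.24958 + 235.9 = 265.8463
M1: Pc = R·M1+t = (+0.40802, -0.06006, +1.30614); u = 597.3·(+0.40802)/1.30614 + 311.1 = 497.6872, v = 733.8·(-0.06006)/1.30614 + 235.9 = 202.1596
M2: Pc = R·M2+t = (+0.30227, -0.20020, +1.27122); u = 597.3·(+0.30227)/1.27122 + 311.1 = 453.1253, v = 733.8·(-0.20020)/1.27122 + 235.9 = 120.3393
M3: Pc = R·M3+t = (+0.17378, -0.08914, +1.21466); u = 597.3·(+0.17378)/1.21466 + 311.1 = 396.5559, v = 733.8·(-0.08914)/1.21466 + 235.9 = 182.0468

c0=(444.72, 265.85) c1=(497.69, 202.16) c2=(453.13, 120.34) c3=(396.56, 182.05)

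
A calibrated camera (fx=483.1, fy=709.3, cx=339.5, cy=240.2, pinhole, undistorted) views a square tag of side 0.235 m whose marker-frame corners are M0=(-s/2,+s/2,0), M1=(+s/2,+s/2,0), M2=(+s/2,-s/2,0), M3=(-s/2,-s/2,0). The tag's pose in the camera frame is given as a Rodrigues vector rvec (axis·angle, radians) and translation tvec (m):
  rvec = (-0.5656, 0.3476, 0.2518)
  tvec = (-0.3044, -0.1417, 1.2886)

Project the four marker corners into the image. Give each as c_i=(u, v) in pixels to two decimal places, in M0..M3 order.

Intrinsics K: fx=483.1, fy=709.3, cx=339.5, cy=240.2
Marker side s = 0.235 m; corners in marker frame (Z=0):
  M0 = (-0.1175, +0.1175, 0)
  M1 = (+0.1175, +0.1175, 0)
  M2 = (+0.1175, -0.1175, 0)
  M3 = (-0.1175, -0.1175, 0)
rvec = (-0.5656, 0.3476, 0.2518), |rvec| = θ = 0.71002 rad = 40.681°
Rodrigues: sinθ=0.65185, 1−cosθ=0.24165; R = I + sinθ·[k]× + (1−cosθ)·[k]×²:
    [+0.91169 -0.32541 +0.25085]
    [+0.13693 +0.81626 +0.56122]
    [-0.38739 -0.47731 +0.78874]
t = (-0.3044, -0.1417, 1.2886) m
M0: Pc = R·M0+t = (-0.44976, -0.06188, +1.27803); u = 483.1·(-0.44976)/1.27803 + 339.5 = 169.4899, v = 709.3·(-0.06188)/1.27803 + 240.2 = 205.8580
M1: Pc = R·M1+t = (-0.23551, -0.02970, +1.18700); u = 483.1·(-0.23551)/1.18700 + 339.5 = 243.6483, v = 709.3·(-0.02970)/1.18700 + 240.2 = 222.4527
M2: Pc = R·M2+t = (-0.15904, -0.22152, +1.29917); u = 483.1·(-0.15904)/1.29917 + 339.5 = 280.3601, v = 709.3·(-0.22152)/1.29917 + 240.2 = 119.2567
M3: Pc = R·M3+t = (-0.37329, -0.25370, +1.39020); u = 483.1·(-0.37329)/1.39020 + 339.5 = 209.7811, v = 709.3·(-0.25370)/1.39020 + 240.2 = 110.7586

c0=(169.49, 205.86) c1=(243.65, 222.45) c2=(280.36, 119.26) c3=(209.78, 110.76)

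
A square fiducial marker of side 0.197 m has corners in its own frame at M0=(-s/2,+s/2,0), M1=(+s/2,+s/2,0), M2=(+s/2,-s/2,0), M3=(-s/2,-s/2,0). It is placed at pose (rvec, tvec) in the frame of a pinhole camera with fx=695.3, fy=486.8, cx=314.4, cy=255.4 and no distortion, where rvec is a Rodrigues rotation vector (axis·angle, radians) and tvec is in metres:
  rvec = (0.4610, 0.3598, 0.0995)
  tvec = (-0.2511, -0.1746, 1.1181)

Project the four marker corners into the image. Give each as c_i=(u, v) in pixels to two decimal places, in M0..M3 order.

Intrinsics K: fx=695.3, fy=486.8, cx=314.4, cy=255.4
Marker side s = 0.197 m; corners in marker frame (Z=0):
  M0 = (-0.0985, +0.0985, 0)
  M1 = (+0.0985, +0.0985, 0)
  M2 = (+0.0985, -0.0985, 0)
  M3 = (-0.0985, -0.0985, 0)
rvec = (0.4610, 0.3598, 0.0995), |rvec| = θ = 0.59319 rad = 33.987°
Rodrigues: sinθ=0.55901, 1−cosθ=0.17084; R = I + sinθ·[k]× + (1−cosθ)·[k]×²:
    [+0.93234 -0.01324 +0.36134]
    [+0.17430 +0.89201 -0.41705]
    [-0.31680 +0.45182 +0.83397]
t = (-0.2511, -0.1746, 1.1181) m
M0: Pc = R·M0+t = (-0.34424, -0.10391, +1.19381); u = 695.3·(-0.34424)/1.19381 + 314.4 = 113.9075, v = 486.8·(-0.10391)/1.19381 + 255.4 = 213.0306
M1: Pc = R·M1+t = (-0.16057, -0.06957, +1.13140); u = 695.3·(-0.16057)/1.13140 + 314.4 = 215.7231, v = 486.8·(-0.06957)/1.13140 + 255.4 = 225.4672
M2: Pc = R·M2+t = (-0.15796, -0.24529, +1.04239); u = 695.3·(-0.15796)/1.04239 + 314.4 = 209.0365, v = 486.8·(-0.24529)/1.04239 + 255.4 = 140.8465
M3: Pc = R·M3+t = (-0.34163, -0.27963, +1.10480); u = 695.3·(-0.34163)/1.10480 + 314.4 = 99.3959, v = 486.8·(-0.27963)/1.10480 + 255.4 = 132.1881

c0=(113.91, 213.03) c1=(215.72, 225.47) c2=(209.04, 140.85) c3=(99.40, 132.19)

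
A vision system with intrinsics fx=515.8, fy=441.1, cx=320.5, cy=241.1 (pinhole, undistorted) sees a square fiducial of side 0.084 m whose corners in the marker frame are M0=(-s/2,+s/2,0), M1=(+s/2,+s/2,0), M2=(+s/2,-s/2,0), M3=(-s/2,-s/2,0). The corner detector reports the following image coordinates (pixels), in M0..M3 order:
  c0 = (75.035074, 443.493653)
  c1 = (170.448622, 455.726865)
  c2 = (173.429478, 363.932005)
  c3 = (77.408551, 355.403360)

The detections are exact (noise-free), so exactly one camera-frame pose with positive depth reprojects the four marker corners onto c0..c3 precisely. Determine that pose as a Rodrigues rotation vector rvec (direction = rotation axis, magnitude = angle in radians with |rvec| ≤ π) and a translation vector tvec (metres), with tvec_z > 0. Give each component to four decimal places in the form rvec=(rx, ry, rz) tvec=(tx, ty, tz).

Intrinsics K: fx=515.8, fy=441.1, cx=320.5, cy=241.1
Marker side s = 0.084 m; corners in marker frame (Z=0):
  M0 = (-0.0420, +0.0420, 0)
  M1 = (+0.0420, +0.0420, 0)
  M2 = (+0.0420, -0.0420, 0)
  M3 = (-0.0420, -0.0420, 0)
Detected image corners:
  c0 = (75.035074, 443.493653) px
  c1 = (170.448622, 455.726865) px
  c2 = (173.429478, 363.932005) px
  c3 = (77.408551, 355.403360) px
Planar DLT: solve 8×8 A·h = b for H (H[2,2]=1):
  H  [+1077.75800 -24.14855 +123.07707]
  H  [-77.64728 +1095.22172 +404.64693]
  H  [-0.49745 +0.06163 +1.00000]
B = K⁻¹H; ‖b₁‖=2.451500, ‖b₂‖=2.451500; λ = 2/(‖b₁‖+‖b₂‖) = 0.407913, sign → tz>0 ⇒ λ=+0.407913
r₁ = λ·B[:,0] = (+0.97842,+0.03911,-0.20292); r₂ = λ·B[:,1] = (-0.03472,+0.99908,+0.02514)
r₃ = r₁×r₂ = (+0.20371,-0.01755,+0.97887); SVD([r₁ r₂ r₃]) → R = UVᵀ:
  R  [+0.97842 -0.03472 +0.20371]
  R  [+0.03911 +0.99908 -0.01755]
  R  [-0.20292 +0.02514 +0.97887]
t = (-0.15613, +0.15124, +0.40791) m
tr R = 2.956369; θ = arccos((tr R − 1)/2) = 0.209261 rad = 11.990°
axis k = ((R−Rᵀ)₃₂, (R−Rᵀ)₁₃, (R−Rᵀ)₂₁) / (2 sinθ) = (+0.102753, +0.978708, +0.177686)
rvec = θ·k = (+0.021502, +0.204805, +0.037183)

rvec=(0.0215, 0.2048, 0.0372) tvec=(-0.1561, 0.1512, 0.4079)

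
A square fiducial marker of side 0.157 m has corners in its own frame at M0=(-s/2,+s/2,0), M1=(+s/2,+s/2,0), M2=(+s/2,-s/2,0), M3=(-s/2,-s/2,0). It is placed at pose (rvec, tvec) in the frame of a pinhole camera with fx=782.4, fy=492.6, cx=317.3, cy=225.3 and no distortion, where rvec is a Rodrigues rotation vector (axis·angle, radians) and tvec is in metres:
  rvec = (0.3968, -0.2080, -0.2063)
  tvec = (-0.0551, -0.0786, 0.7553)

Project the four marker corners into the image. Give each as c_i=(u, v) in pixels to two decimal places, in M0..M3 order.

Intrinsics K: fx=782.4, fy=492.6, cx=317.3, cy=225.3
Marker side s = 0.157 m; corners in marker frame (Z=0):
  M0 = (-0.0785, +0.0785, 0)
  M1 = (+0.0785, +0.0785, 0)
  M2 = (+0.0785, -0.0785, 0)
  M3 = (-0.0785, -0.0785, 0)
rvec = (0.3968, -0.2080, -0.2063), |rvec| = θ = 0.49323 rad = 28.260°
Rodrigues: sinθ=0.47347, 1−cosθ=0.11919; R = I + sinθ·[k]× + (1−cosθ)·[k]×²:
    [+0.95795 +0.15760 -0.23978]
    [-0.23847 +0.90201 -0.35988]
    [+0.15956 +0.40193 +0.90166]
t = (-0.0551, -0.0786, 0.7553) m
M0: Pc = R·M0+t = (-0.11793, +0.01093, +0.77433); u = 782.4·(-0.11793)/0.77433 + 317.3 = 198.1427, v = 492.6·(+0.01093)/0.77433 + 225.3 = 232.2518
M1: Pc = R·M1+t = (+0.03247, -0.02651, +0.79938); u = 782.4·(+0.03247)/0.79938 + 317.3 = 349.0811, v = 492.6·(-0.02651)/0.79938 + 225.3 = 208.9621
M2: Pc = R·M2+t = (+0.00773, -0.16813, +0.73627); u = 782.4·(+0.00773)/0.73627 + 317.3 = 325.5117, v = 492.6·(-0.16813)/0.73627 + 225.3 = 112.8151
M3: Pc = R·M3+t = (-0.14267, -0.13069, +0.71122); u = 782.4·(-0.14267)/0.71122 + 317.3 = 160.3512, v = 492.6·(-0.13069)/0.71122 + 225.3 = 134.7847

c0=(198.14, 232.25) c1=(349.08, 208.96) c2=(325.51, 112.82) c3=(160.35, 134.78)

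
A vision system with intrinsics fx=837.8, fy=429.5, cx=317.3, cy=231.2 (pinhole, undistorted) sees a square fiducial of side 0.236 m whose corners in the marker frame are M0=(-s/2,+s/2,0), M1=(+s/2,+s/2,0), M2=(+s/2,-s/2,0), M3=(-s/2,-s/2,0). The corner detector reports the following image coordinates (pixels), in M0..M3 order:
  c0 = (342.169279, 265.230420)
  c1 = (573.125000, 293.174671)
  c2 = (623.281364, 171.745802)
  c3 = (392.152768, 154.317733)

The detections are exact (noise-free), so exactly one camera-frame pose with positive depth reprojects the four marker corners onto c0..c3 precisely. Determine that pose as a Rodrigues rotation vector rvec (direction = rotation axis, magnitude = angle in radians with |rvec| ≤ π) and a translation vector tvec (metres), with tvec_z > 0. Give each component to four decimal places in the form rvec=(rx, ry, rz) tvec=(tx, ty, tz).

Intrinsics K: fx=837.8, fy=429.5, cx=317.3, cy=231.2
Marker side s = 0.236 m; corners in marker frame (Z=0):
  M0 = (-0.1180, +0.1180, 0)
  M1 = (+0.1180, +0.1180, 0)
  M2 = (+0.1180, -0.1180, 0)
  M3 = (-0.1180, -0.1180, 0)
Detected image corners:
  c0 = (342.169279, 265.230420) px
  c1 = (573.125000, 293.174671) px
  c2 = (623.281364, 171.745802) px
  c3 = (392.152768, 154.317733) px
Planar DLT: solve 8×8 A·h = b for H (H[2,2]=1):
  H  [+801.08173 -249.17072 +477.88422]
  H  [+14.42364 +474.31838 +220.09803]
  H  [-0.36859 -0.07671 +1.00000]
B = K⁻¹H; ‖b₁‖=1.179151, ‖b₂‖=1.179151; λ = 2/(‖b₁‖+‖b₂‖) = 0.848068, sign → tz>0 ⇒ λ=+0.848068
r₁ = λ·B[:,0] = (+0.92929,+0.19675,-0.31259); r₂ = λ·B[:,1] = (-0.22759,+0.97158,-0.06505)
r₃ = r₁×r₂ = (+0.29091,+0.13160,+0.94766); SVD([r₁ r₂ r₃]) → R = UVᵀ:
  R  [+0.92929 -0.22759 +0.29091]
  R  [+0.19675 +0.97158 +0.13160]
  R  [-0.31259 -0.06505 +0.94766]
t = (+0.16255, -0.02192, +0.84807) m
tr R = 2.848527; θ = arccos((tr R − 1)/2) = 0.391694 rad = 22.442°
axis k = ((R−Rᵀ)₃₂, (R−Rᵀ)₁₃, (R−Rᵀ)₂₁) / (2 sinθ) = (-0.257561, +0.790432, +0.555769)
rvec = θ·k = (-0.100885, +0.309608, +0.217692)

rvec=(-0.1009, 0.3096, 0.2177) tvec=(0.1626, -0.0219, 0.8481)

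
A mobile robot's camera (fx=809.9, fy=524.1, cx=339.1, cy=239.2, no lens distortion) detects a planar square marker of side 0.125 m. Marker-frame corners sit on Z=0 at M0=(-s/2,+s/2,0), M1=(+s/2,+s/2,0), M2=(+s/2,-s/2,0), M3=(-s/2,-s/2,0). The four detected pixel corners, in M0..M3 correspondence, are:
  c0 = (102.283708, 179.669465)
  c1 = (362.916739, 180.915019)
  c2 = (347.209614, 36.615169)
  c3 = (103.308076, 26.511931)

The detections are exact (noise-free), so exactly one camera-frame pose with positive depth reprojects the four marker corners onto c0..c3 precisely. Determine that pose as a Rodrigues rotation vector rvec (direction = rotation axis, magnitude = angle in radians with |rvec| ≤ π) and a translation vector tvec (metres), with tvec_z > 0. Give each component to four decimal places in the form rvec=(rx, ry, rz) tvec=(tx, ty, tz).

rvec=(-0.2278, -0.1999, -0.0384) tvec=(-0.0531, -0.1047, 0.4045)

Intrinsics K: fx=809.9, fy=524.1, cx=339.1, cy=239.2
Marker side s = 0.125 m; corners in marker frame (Z=0):
  M0 = (-0.0625, +0.0625, 0)
  M1 = (+0.0625, +0.0625, 0)
  M2 = (+0.0625, -0.0625, 0)
  M3 = (-0.0625, -0.0625, 0)
Detected image corners:
  c0 = (102.283708, 179.669465) px
  c1 = (362.916739, 180.915019) px
  c2 = (347.209614, 36.615169) px
  c3 = (103.308076, 26.511931) px
Planar DLT: solve 8×8 A·h = b for H (H[2,2]=1):
  H  [+2129.69208 -63.97084 +232.72443]
  H  [+99.27415 +1130.99070 +103.48273]
  H  [+0.49724 -0.54507 +1.00000]
B = K⁻¹H; ‖b₁‖=2.472195, ‖b₂‖=2.472195; λ = 2/(‖b₁‖+‖b₂‖) = 0.404499, sign → tz>0 ⇒ λ=+0.404499
r₁ = λ·B[:,0] = (+0.97945,-0.01518,+0.20113); r₂ = λ·B[:,1] = (+0.06036,+0.97352,-0.22048)
r₃ = r₁×r₂ = (-0.19246,+0.22809,+0.95443); SVD([r₁ r₂ r₃]) → R = UVᵀ:
  R  [+0.97945 +0.06036 -0.19246]
  R  [-0.01518 +0.97352 +0.22809]
  R  [+0.20113 -0.22048 +0.95443]
t = (-0.05313, -0.10475, +0.40450) m
tr R = 2.907397; θ = arccos((tr R − 1)/2) = 0.305494 rad = 17.504°
axis k = ((R−Rᵀ)₃₂, (R−Rᵀ)₁₃, (R−Rᵀ)₂₁) / (2 sinθ) = (-0.745711, -0.654327, -0.125583)
rvec = θ·k = (-0.227810, -0.199893, -0.038365)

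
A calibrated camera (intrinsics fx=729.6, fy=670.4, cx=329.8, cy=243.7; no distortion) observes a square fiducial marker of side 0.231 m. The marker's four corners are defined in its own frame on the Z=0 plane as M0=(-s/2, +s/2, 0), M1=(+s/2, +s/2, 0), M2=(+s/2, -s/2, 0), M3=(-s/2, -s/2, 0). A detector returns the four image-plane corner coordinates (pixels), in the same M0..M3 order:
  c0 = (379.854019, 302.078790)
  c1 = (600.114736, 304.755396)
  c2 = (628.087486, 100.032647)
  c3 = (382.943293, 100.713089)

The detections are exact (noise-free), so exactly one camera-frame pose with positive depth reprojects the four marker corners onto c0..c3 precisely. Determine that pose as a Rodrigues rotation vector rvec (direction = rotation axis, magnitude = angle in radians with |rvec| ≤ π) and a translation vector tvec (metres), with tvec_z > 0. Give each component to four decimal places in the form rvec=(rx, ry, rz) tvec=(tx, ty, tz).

Intrinsics K: fx=729.6, fy=670.4, cx=329.8, cy=243.7
Marker side s = 0.231 m; corners in marker frame (Z=0):
  M0 = (-0.1155, +0.1155, 0)
  M1 = (+0.1155, +0.1155, 0)
  M2 = (+0.1155, -0.1155, 0)
  M3 = (-0.1155, -0.1155, 0)
Detected image corners:
  c0 = (379.854019, 302.078790) px
  c1 = (600.114736, 304.755396) px
  c2 = (628.087486, 100.032647) px
  c3 = (382.943293, 100.713089) px
Planar DLT: solve 8×8 A·h = b for H (H[2,2]=1):
  H  [+967.77439 +161.18712 +496.34701]
  H  [-10.19987 +971.38212 +207.26096]
  H  [-0.07383 +0.45798 +1.00000]
B = K⁻¹H; ‖b₁‖=1.361868, ‖b₂‖=1.361868; λ = 2/(‖b₁‖+‖b₂‖) = 0.734285, sign → tz>0 ⇒ λ=+0.734285
r₁ = λ·B[:,0] = (+0.99849,+0.00853,-0.05421); r₂ = λ·B[:,1] = (+0.01021,+0.94170,+0.33629)
r₃ = r₁×r₂ = (+0.05392,-0.33634,+0.94020); SVD([r₁ r₂ r₃]) → R = UVᵀ:
  R  [+0.99849 +0.01021 +0.05392]
  R  [+0.00853 +0.94170 -0.33634]
  R  [-0.05421 +0.33629 +0.94020]
t = (+0.16762, -0.03991, +0.73429) m
tr R = 2.880392; θ = arccos((tr R − 1)/2) = 0.347590 rad = 19.915°
axis k = ((R−Rᵀ)₃₂, (R−Rᵀ)₁₃, (R−Rᵀ)₂₁) / (2 sinθ) = (+0.987321, +0.158715, -0.002459)
rvec = θ·k = (+0.343183, +0.055168, -0.000855)

rvec=(0.3432, 0.0552, -0.0009) tvec=(0.1676, -0.0399, 0.7343)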